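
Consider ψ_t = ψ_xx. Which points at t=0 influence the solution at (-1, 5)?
The entire real line. The heat equation has infinite propagation speed: any initial disturbance instantly affects all points (though exponentially small far away).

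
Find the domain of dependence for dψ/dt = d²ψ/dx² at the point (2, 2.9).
The entire real line. The heat equation has infinite propagation speed: any initial disturbance instantly affects all points (though exponentially small far away).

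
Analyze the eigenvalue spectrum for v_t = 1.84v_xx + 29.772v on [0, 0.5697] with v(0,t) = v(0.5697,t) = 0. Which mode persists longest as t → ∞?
Eigenvalues: λₙ = 1.84n²π²/0.5697² - 29.772.
First three modes:
  n=1: λ₁ = 1.84π²/0.5697² - 29.772 ≈ 26.181
  n=2: λ₂ = 7.36π²/0.5697² - 29.772 ≈ 194.041
  n=3: λ₃ = 16.56π²/0.5697² - 29.772 ≈ 473.807
Since 1.84π²/0.5697² ≈ 55.953 > 29.772, all λₙ > 0.
The n=1 mode decays slowest → dominates as t → ∞.
Asymptotic: v ~ c₁ sin(πx/0.5697) e^{-λ₁t} with decay rate λ₁ ≈ 26.181.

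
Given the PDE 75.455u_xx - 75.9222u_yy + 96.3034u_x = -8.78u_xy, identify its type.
Rewriting in standard form: 75.455u_xx + 8.78u_xy - 75.9222u_yy + 96.3034u_x = 0. The second-order coefficients are A = 75.455, B = 8.78, C = -75.9222. Since B² - 4AC = 22991.926804 > 0, this is a hyperbolic PDE.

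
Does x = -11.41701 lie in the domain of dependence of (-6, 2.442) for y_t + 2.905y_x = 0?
No. Only data at x = -13.09401 affects (-6, 2.442). Advection has one-way propagation along characteristics.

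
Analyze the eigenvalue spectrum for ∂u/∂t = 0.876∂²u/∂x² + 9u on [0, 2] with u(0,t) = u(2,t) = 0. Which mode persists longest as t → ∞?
Eigenvalues: λₙ = 0.876n²π²/2² - 9.
First three modes:
  n=1: λ₁ = 0.876π²/2² - 9 ≈ -6.839
  n=2: λ₂ = 3.504π²/2² - 9 ≈ -0.354
  n=3: λ₃ = 7.884π²/2² - 9 ≈ 10.453
Since 0.876π²/2² ≈ 2.161 < 9, λ₁ < 0.
The n=1 mode grows fastest (−λₙ is largest for n=1) → dominates.
Asymptotic: u ~ c₁ sin(πx/2) e^{6.839t} (exponential growth at rate −λ₁ ≈ 6.839).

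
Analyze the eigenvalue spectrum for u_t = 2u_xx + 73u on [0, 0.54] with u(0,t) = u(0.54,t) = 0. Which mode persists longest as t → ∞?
Eigenvalues: λₙ = 2n²π²/0.54² - 73.
First three modes:
  n=1: λ₁ = 2π²/0.54² - 73 ≈ -5.307
  n=2: λ₂ = 8π²/0.54² - 73 ≈ 197.771
  n=3: λ₃ = 18π²/0.54² - 73 ≈ 536.235
Since 2π²/0.54² ≈ 67.693 < 73, λ₁ < 0.
The n=1 mode grows fastest (−λₙ is largest for n=1) → dominates.
Asymptotic: u ~ c₁ sin(πx/0.54) e^{5.307t} (exponential growth at rate −λ₁ ≈ 5.307).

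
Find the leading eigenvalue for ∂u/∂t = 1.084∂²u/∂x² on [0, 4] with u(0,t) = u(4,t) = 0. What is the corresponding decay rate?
Eigenvalues: λₙ = 1.084n²π²/4².
First three modes:
  n=1: λ₁ = 1.084π²/4² ≈ 0.669
  n=2: λ₂ = 4.336π²/4² ≈ 2.675 (4× faster decay)
  n=3: λ₃ = 9.756π²/4² ≈ 6.018 (9× faster decay)
As t → ∞, higher modes decay exponentially faster. The n=1 mode dominates: u ~ c₁ sin(πx/4) e^{-λ₁t}.
Decay rate: λ₁ = 1.084π²/4² ≈ 0.669.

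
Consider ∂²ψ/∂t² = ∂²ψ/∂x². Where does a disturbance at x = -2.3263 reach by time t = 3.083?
Domain of influence: [-5.4093, 0.7567]. Data at x = -2.3263 spreads outward at speed 1.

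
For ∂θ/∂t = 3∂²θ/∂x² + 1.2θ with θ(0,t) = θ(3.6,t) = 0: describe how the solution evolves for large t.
θ → 0. Diffusion dominates reaction (r=1.2 < κπ²/L²≈2.28); solution decays.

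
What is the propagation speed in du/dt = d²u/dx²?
Infinite. The heat equation is parabolic, not hyperbolic, so disturbances propagate instantly.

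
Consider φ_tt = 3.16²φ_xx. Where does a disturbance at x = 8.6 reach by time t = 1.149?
Domain of influence: [4.96916, 12.23084]. Data at x = 8.6 spreads outward at speed 3.16.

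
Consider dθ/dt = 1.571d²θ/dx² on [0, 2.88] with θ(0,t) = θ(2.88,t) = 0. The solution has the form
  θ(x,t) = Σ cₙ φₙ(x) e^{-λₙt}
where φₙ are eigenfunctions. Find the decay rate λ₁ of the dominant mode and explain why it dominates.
Eigenvalues: λₙ = 1.571n²π²/2.88².
First three modes:
  n=1: λ₁ = 1.571π²/2.88² ≈ 1.869
  n=2: λ₂ = 6.284π²/2.88² ≈ 7.477 (4× faster decay)
  n=3: λ₃ = 14.139π²/2.88² ≈ 16.824 (9× faster decay)
As t → ∞, higher modes decay exponentially faster. The n=1 mode dominates: θ ~ c₁ sin(πx/2.88) e^{-λ₁t}.
Decay rate: λ₁ = 1.571π²/2.88² ≈ 1.869.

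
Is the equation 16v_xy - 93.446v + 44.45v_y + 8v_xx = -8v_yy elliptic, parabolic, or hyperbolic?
Rewriting in standard form: 8v_xx + 16v_xy + 8v_yy + 44.45v_y - 93.446v = 0. Computing B² - 4AC with A = 8, B = 16, C = 8: discriminant = 0 (zero). Answer: parabolic.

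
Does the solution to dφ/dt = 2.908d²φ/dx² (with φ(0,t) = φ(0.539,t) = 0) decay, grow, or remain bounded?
φ → 0. Heat diffuses out through both boundaries.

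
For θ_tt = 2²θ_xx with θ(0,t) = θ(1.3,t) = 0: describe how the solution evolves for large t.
θ oscillates (no decay). Energy is conserved; the solution oscillates indefinitely as standing waves.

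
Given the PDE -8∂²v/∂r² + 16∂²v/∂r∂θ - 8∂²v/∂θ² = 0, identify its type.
The second-order coefficients are A = -8, B = 16, C = -8. Since B² - 4AC = 0 = 0, this is a parabolic PDE.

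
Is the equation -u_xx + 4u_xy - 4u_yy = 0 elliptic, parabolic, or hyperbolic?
Computing B² - 4AC with A = -1, B = 4, C = -4: discriminant = 0 (zero). Answer: parabolic.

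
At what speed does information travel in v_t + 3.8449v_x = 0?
Speed = 3.8449. Information travels along x - 3.8449t = const (rightward).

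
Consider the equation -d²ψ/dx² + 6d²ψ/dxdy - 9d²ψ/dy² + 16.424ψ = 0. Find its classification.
Parabolic. (A = -1, B = 6, C = -9 gives B² - 4AC = 0.)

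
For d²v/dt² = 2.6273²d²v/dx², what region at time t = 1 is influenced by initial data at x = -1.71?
Domain of influence: [-4.3373, 0.9173]. Data at x = -1.71 spreads outward at speed 2.6273.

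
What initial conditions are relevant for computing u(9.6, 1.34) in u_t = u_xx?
The entire real line. The heat equation has infinite propagation speed: any initial disturbance instantly affects all points (though exponentially small far away).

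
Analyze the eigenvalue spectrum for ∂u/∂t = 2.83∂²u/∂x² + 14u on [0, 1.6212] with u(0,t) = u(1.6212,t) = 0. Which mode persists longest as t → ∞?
Eigenvalues: λₙ = 2.83n²π²/1.6212² - 14.
First three modes:
  n=1: λ₁ = 2.83π²/1.6212² - 14 ≈ -3.373
  n=2: λ₂ = 11.32π²/1.6212² - 14 ≈ 28.508
  n=3: λ₃ = 25.47π²/1.6212² - 14 ≈ 81.644
Since 2.83π²/1.6212² ≈ 10.627 < 14, λ₁ < 0.
The n=1 mode grows fastest (−λₙ is largest for n=1) → dominates.
Asymptotic: u ~ c₁ sin(πx/1.6212) e^{3.373t} (exponential growth at rate −λ₁ ≈ 3.373).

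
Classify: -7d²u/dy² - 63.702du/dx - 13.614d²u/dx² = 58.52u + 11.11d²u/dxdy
Rewriting in standard form: -13.614d²u/dx² - 11.11d²u/dxdy - 7d²u/dy² - 63.702du/dx - 58.52u = 0. Elliptic (discriminant = -257.7599).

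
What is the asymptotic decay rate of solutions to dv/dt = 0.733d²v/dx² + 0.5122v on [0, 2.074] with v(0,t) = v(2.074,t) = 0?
Eigenvalues: λₙ = 0.733n²π²/2.074² - 0.5122.
First three modes:
  n=1: λ₁ = 0.733π²/2.074² - 0.5122 ≈ 1.17
  n=2: λ₂ = 2.932π²/2.074² - 0.5122 ≈ 6.215
  n=3: λ₃ = 6.597π²/2.074² - 0.5122 ≈ 14.624
Since 0.733π²/2.074² ≈ 1.682 > 0.5122, all λₙ > 0.
The n=1 mode decays slowest → dominates as t → ∞.
Asymptotic: v ~ c₁ sin(πx/2.074) e^{-λ₁t} with decay rate λ₁ ≈ 1.17.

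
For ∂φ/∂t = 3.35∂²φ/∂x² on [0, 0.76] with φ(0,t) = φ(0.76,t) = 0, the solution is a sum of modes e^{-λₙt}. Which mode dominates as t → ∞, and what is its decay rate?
Eigenvalues: λₙ = 3.35n²π²/0.76².
First three modes:
  n=1: λ₁ = 3.35π²/0.76² ≈ 57.242
  n=2: λ₂ = 13.4π²/0.76² ≈ 228.969 (4× faster decay)
  n=3: λ₃ = 30.15π²/0.76² ≈ 515.181 (9× faster decay)
As t → ∞, higher modes decay exponentially faster. The n=1 mode dominates: φ ~ c₁ sin(πx/0.76) e^{-λ₁t}.
Decay rate: λ₁ = 3.35π²/0.76² ≈ 57.242.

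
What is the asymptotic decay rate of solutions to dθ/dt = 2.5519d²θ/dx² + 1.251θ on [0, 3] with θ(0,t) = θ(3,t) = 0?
Eigenvalues: λₙ = 2.5519n²π²/3² - 1.251.
First three modes:
  n=1: λ₁ = 2.5519π²/3² - 1.251 ≈ 1.547
  n=2: λ₂ = 10.2076π²/3² - 1.251 ≈ 9.943
  n=3: λ₃ = 22.9671π²/3² - 1.251 ≈ 23.935
Since 2.5519π²/3² ≈ 2.798 > 1.251, all λₙ > 0.
The n=1 mode decays slowest → dominates as t → ∞.
Asymptotic: θ ~ c₁ sin(πx/3) e^{-λ₁t} with decay rate λ₁ ≈ 1.547.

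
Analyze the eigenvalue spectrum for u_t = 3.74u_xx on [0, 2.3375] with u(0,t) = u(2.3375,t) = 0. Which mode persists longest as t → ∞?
Eigenvalues: λₙ = 3.74n²π²/2.3375².
First three modes:
  n=1: λ₁ = 3.74π²/2.3375² ≈ 6.756
  n=2: λ₂ = 14.96π²/2.3375² ≈ 27.023 (4× faster decay)
  n=3: λ₃ = 33.66π²/2.3375² ≈ 60.801 (9× faster decay)
As t → ∞, higher modes decay exponentially faster. The n=1 mode dominates: u ~ c₁ sin(πx/2.3375) e^{-λ₁t}.
Decay rate: λ₁ = 3.74π²/2.3375² ≈ 6.756.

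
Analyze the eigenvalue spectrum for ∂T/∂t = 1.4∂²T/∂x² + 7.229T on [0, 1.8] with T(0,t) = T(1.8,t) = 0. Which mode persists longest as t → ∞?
Eigenvalues: λₙ = 1.4n²π²/1.8² - 7.229.
First three modes:
  n=1: λ₁ = 1.4π²/1.8² - 7.229 ≈ -2.964
  n=2: λ₂ = 5.6π²/1.8² - 7.229 ≈ 9.83
  n=3: λ₃ = 12.6π²/1.8² - 7.229 ≈ 31.153
Since 1.4π²/1.8² ≈ 4.265 < 7.229, λ₁ < 0.
The n=1 mode grows fastest (−λₙ is largest for n=1) → dominates.
Asymptotic: T ~ c₁ sin(πx/1.8) e^{2.964t} (exponential growth at rate −λ₁ ≈ 2.964).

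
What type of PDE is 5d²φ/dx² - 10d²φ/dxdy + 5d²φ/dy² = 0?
With A = 5, B = -10, C = 5, the discriminant is 0. This is a parabolic PDE.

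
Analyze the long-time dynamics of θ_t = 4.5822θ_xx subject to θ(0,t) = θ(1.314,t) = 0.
Long-time behavior: θ → 0. Heat diffuses out through both boundaries.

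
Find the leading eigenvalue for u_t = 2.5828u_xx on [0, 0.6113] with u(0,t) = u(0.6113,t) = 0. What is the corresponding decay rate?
Eigenvalues: λₙ = 2.5828n²π²/0.6113².
First three modes:
  n=1: λ₁ = 2.5828π²/0.6113² ≈ 68.215
  n=2: λ₂ = 10.3312π²/0.6113² ≈ 272.861 (4× faster decay)
  n=3: λ₃ = 23.2452π²/0.6113² ≈ 613.938 (9× faster decay)
As t → ∞, higher modes decay exponentially faster. The n=1 mode dominates: u ~ c₁ sin(πx/0.6113) e^{-λ₁t}.
Decay rate: λ₁ = 2.5828π²/0.6113² ≈ 68.215.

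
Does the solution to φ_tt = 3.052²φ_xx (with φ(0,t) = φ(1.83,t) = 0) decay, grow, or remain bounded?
φ oscillates (no decay). Energy is conserved; the solution oscillates indefinitely as standing waves.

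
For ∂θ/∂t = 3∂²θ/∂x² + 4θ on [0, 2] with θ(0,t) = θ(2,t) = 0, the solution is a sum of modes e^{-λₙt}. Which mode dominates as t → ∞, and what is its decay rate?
Eigenvalues: λₙ = 3n²π²/2² - 4.
First three modes:
  n=1: λ₁ = 3π²/2² - 4 ≈ 3.402
  n=2: λ₂ = 12π²/2² - 4 ≈ 25.609
  n=3: λ₃ = 27π²/2² - 4 ≈ 62.62
Since 3π²/2² ≈ 7.402 > 4, all λₙ > 0.
The n=1 mode decays slowest → dominates as t → ∞.
Asymptotic: θ ~ c₁ sin(πx/2) e^{-λ₁t} with decay rate λ₁ ≈ 3.402.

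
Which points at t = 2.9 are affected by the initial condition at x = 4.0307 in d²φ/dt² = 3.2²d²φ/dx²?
Domain of influence: [-5.2493, 13.3107]. Data at x = 4.0307 spreads outward at speed 3.2.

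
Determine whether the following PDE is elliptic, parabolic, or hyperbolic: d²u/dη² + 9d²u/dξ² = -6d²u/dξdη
Rewriting in standard form: 9d²u/dξ² + 6d²u/dξdη + d²u/dη² = 0. Coefficients: A = 9, B = 6, C = 1. B² - 4AC = 0, which is zero, so the equation is parabolic.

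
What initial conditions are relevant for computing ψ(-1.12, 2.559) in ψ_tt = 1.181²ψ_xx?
Domain of dependence: [-4.142179, 1.902179]. Signals travel at speed 1.181, so data within |x - -1.12| ≤ 1.181·2.559 = 3.022179 can reach the point.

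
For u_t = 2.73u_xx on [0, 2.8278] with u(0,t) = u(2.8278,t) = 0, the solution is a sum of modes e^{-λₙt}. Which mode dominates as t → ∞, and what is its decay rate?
Eigenvalues: λₙ = 2.73n²π²/2.8278².
First three modes:
  n=1: λ₁ = 2.73π²/2.8278² ≈ 3.369
  n=2: λ₂ = 10.92π²/2.8278² ≈ 13.478 (4× faster decay)
  n=3: λ₃ = 24.57π²/2.8278² ≈ 30.325 (9× faster decay)
As t → ∞, higher modes decay exponentially faster. The n=1 mode dominates: u ~ c₁ sin(πx/2.8278) e^{-λ₁t}.
Decay rate: λ₁ = 2.73π²/2.8278² ≈ 3.369.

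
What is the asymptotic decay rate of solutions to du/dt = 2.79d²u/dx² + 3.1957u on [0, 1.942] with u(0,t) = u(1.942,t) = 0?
Eigenvalues: λₙ = 2.79n²π²/1.942² - 3.1957.
First three modes:
  n=1: λ₁ = 2.79π²/1.942² - 3.1957 ≈ 4.106
  n=2: λ₂ = 11.16π²/1.942² - 3.1957 ≈ 26.01
  n=3: λ₃ = 25.11π²/1.942² - 3.1957 ≈ 62.517
Since 2.79π²/1.942² ≈ 7.301 > 3.1957, all λₙ > 0.
The n=1 mode decays slowest → dominates as t → ∞.
Asymptotic: u ~ c₁ sin(πx/1.942) e^{-λ₁t} with decay rate λ₁ ≈ 4.106.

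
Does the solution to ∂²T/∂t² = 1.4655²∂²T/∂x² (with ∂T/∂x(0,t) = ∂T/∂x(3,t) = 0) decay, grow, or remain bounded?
T oscillates about a mean that drifts linearly in t (generically unbounded; no decay). There is no damping, so the nonconstant modes persist as standing waves (energy conserved, no decay). But with Neumann conditions at both ends the constant mode has eigenvalue 0: the spatial mean M(t) of T satisfies M'' = 0, so M(t) = M(0) + M'(0)·t. Unless the initial velocity has zero mean (∫T_t(x,0)dx = 0), the solution grows linearly in t (unbounded, though not exponentially); if it does have zero mean, the solution stays bounded and simply oscillates.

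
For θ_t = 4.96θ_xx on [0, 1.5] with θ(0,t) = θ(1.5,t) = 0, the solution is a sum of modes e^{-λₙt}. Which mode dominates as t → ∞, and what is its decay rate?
Eigenvalues: λₙ = 4.96n²π²/1.5².
First three modes:
  n=1: λ₁ = 4.96π²/1.5² ≈ 21.757
  n=2: λ₂ = 19.84π²/1.5² ≈ 87.028 (4× faster decay)
  n=3: λ₃ = 44.64π²/1.5² ≈ 195.813 (9× faster decay)
As t → ∞, higher modes decay exponentially faster. The n=1 mode dominates: θ ~ c₁ sin(πx/1.5) e^{-λ₁t}.
Decay rate: λ₁ = 4.96π²/1.5² ≈ 21.757.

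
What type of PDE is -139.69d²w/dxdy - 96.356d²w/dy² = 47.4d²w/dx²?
Rewriting in standard form: -47.4d²w/dx² - 139.69d²w/dxdy - 96.356d²w/dy² = 0. With A = -47.4, B = -139.69, C = -96.356, the discriminant is 1244.1985. This is a hyperbolic PDE.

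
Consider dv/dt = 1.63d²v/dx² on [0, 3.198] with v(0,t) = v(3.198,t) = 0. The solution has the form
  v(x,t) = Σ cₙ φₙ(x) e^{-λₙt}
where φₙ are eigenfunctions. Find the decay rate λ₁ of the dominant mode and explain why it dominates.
Eigenvalues: λₙ = 1.63n²π²/3.198².
First three modes:
  n=1: λ₁ = 1.63π²/3.198² ≈ 1.573
  n=2: λ₂ = 6.52π²/3.198² ≈ 6.292 (4× faster decay)
  n=3: λ₃ = 14.67π²/3.198² ≈ 14.157 (9× faster decay)
As t → ∞, higher modes decay exponentially faster. The n=1 mode dominates: v ~ c₁ sin(πx/3.198) e^{-λ₁t}.
Decay rate: λ₁ = 1.63π²/3.198² ≈ 1.573.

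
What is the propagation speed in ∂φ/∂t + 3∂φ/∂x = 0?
Speed = 3. Information travels along x - 3t = const (rightward).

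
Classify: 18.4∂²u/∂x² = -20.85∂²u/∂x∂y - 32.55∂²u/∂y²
Rewriting in standard form: 18.4∂²u/∂x² + 20.85∂²u/∂x∂y + 32.55∂²u/∂y² = 0. Elliptic (discriminant = -1960.9575).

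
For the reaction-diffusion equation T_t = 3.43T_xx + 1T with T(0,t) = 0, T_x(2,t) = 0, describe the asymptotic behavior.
T → 0. Diffusion dominates reaction (r=1 < κπ²/(4L²)≈2.12); solution decays.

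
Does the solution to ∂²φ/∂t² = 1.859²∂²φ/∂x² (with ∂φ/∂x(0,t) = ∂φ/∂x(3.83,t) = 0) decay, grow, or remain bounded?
φ oscillates about a mean that drifts linearly in t (generically unbounded; no decay). There is no damping, so the nonconstant modes persist as standing waves (energy conserved, no decay). But with Neumann conditions at both ends the constant mode has eigenvalue 0: the spatial mean M(t) of φ satisfies M'' = 0, so M(t) = M(0) + M'(0)·t. Unless the initial velocity has zero mean (∫φ_t(x,0)dx = 0), the solution grows linearly in t (unbounded, though not exponentially); if it does have zero mean, the solution stays bounded and simply oscillates.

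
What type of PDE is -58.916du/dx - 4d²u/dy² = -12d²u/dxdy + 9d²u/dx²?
Rewriting in standard form: -9d²u/dx² + 12d²u/dxdy - 4d²u/dy² - 58.916du/dx = 0. With A = -9, B = 12, C = -4, the discriminant is 0. This is a parabolic PDE.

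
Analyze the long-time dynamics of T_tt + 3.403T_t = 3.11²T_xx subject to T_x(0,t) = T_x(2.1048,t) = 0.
Long-time behavior: T → constant (steady state). Damping (γ=3.403) dissipates the nonconstant modes; with Neumann BCs the spatial average obeys M''+γM'=0 and tends to a finite limit.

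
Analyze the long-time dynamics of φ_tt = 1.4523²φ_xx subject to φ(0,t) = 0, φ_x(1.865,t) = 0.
Long-time behavior: φ oscillates (no decay). Energy is conserved; the solution oscillates indefinitely as standing waves.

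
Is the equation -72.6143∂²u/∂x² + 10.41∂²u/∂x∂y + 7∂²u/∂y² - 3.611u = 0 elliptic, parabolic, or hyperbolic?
Computing B² - 4AC with A = -72.6143, B = 10.41, C = 7: discriminant = 2141.5685 (positive). Answer: hyperbolic.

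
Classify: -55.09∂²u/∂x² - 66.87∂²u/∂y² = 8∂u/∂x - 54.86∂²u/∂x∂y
Rewriting in standard form: -55.09∂²u/∂x² + 54.86∂²u/∂x∂y - 66.87∂²u/∂y² - 8∂u/∂x = 0. Elliptic (discriminant = -11725.8536).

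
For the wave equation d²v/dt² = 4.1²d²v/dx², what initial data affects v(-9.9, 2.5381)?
Domain of dependence: [-20.30621, 0.50621]. Signals travel at speed 4.1, so data within |x - -9.9| ≤ 4.1·2.5381 = 10.40621 can reach the point.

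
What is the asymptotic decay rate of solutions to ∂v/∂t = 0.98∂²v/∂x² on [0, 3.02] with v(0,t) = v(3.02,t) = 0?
Eigenvalues: λₙ = 0.98n²π²/3.02².
First three modes:
  n=1: λ₁ = 0.98π²/3.02² ≈ 1.061
  n=2: λ₂ = 3.92π²/3.02² ≈ 4.242 (4× faster decay)
  n=3: λ₃ = 8.82π²/3.02² ≈ 9.545 (9× faster decay)
As t → ∞, higher modes decay exponentially faster. The n=1 mode dominates: v ~ c₁ sin(πx/3.02) e^{-λ₁t}.
Decay rate: λ₁ = 0.98π²/3.02² ≈ 1.061.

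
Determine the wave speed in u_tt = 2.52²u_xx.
Speed = 2.52. Information travels along characteristics x = x₀ ± 2.52t.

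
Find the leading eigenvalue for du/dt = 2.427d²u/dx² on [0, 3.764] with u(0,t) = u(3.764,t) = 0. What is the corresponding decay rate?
Eigenvalues: λₙ = 2.427n²π²/3.764².
First three modes:
  n=1: λ₁ = 2.427π²/3.764² ≈ 1.691
  n=2: λ₂ = 9.708π²/3.764² ≈ 6.763 (4× faster decay)
  n=3: λ₃ = 21.843π²/3.764² ≈ 15.216 (9× faster decay)
As t → ∞, higher modes decay exponentially faster. The n=1 mode dominates: u ~ c₁ sin(πx/3.764) e^{-λ₁t}.
Decay rate: λ₁ = 2.427π²/3.764² ≈ 1.691.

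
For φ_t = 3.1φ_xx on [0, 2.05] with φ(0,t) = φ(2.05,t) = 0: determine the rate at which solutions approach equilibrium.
Eigenvalues: λₙ = 3.1n²π²/2.05².
First three modes:
  n=1: λ₁ = 3.1π²/2.05² ≈ 7.28
  n=2: λ₂ = 12.4π²/2.05² ≈ 29.121 (4× faster decay)
  n=3: λ₃ = 27.9π²/2.05² ≈ 65.523 (9× faster decay)
As t → ∞, higher modes decay exponentially faster. The n=1 mode dominates: φ ~ c₁ sin(πx/2.05) e^{-λ₁t}.
Decay rate: λ₁ = 3.1π²/2.05² ≈ 7.28.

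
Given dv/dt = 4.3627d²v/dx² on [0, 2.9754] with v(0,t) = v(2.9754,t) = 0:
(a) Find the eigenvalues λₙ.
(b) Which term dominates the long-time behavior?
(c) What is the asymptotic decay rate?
Eigenvalues: λₙ = 4.3627n²π²/2.9754².
First three modes:
  n=1: λ₁ = 4.3627π²/2.9754² ≈ 4.864
  n=2: λ₂ = 17.4508π²/2.9754² ≈ 19.455 (4× faster decay)
  n=3: λ₃ = 39.2643π²/2.9754² ≈ 43.773 (9× faster decay)
As t → ∞, higher modes decay exponentially faster. The n=1 mode dominates: v ~ c₁ sin(πx/2.9754) e^{-λ₁t}.
Decay rate: λ₁ = 4.3627π²/2.9754² ≈ 4.864.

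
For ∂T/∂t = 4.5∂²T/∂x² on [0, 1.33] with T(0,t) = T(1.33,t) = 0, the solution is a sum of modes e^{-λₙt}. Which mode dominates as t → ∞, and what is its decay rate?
Eigenvalues: λₙ = 4.5n²π²/1.33².
First three modes:
  n=1: λ₁ = 4.5π²/1.33² ≈ 25.108
  n=2: λ₂ = 18π²/1.33² ≈ 100.431 (4× faster decay)
  n=3: λ₃ = 40.5π²/1.33² ≈ 225.97 (9× faster decay)
As t → ∞, higher modes decay exponentially faster. The n=1 mode dominates: T ~ c₁ sin(πx/1.33) e^{-λ₁t}.
Decay rate: λ₁ = 4.5π²/1.33² ≈ 25.108.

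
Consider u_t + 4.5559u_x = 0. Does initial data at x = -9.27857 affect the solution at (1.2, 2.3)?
Yes. The characteristic through (1.2, 2.3) passes through x = -9.27857.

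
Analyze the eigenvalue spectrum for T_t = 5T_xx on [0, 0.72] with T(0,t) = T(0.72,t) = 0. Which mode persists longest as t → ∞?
Eigenvalues: λₙ = 5n²π²/0.72².
First three modes:
  n=1: λ₁ = 5π²/0.72² ≈ 95.193
  n=2: λ₂ = 20π²/0.72² ≈ 380.772 (4× faster decay)
  n=3: λ₃ = 45π²/0.72² ≈ 856.736 (9× faster decay)
As t → ∞, higher modes decay exponentially faster. The n=1 mode dominates: T ~ c₁ sin(πx/0.72) e^{-λ₁t}.
Decay rate: λ₁ = 5π²/0.72² ≈ 95.193.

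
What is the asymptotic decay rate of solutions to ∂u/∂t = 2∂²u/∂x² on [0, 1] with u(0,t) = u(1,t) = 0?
Eigenvalues: λₙ = 2n²π².
First three modes:
  n=1: λ₁ = 2π² ≈ 19.739
  n=2: λ₂ = 8π² ≈ 78.957 (4× faster decay)
  n=3: λ₃ = 18π² ≈ 177.653 (9× faster decay)
As t → ∞, higher modes decay exponentially faster. The n=1 mode dominates: u ~ c₁ sin(πx) e^{-λ₁t}.
Decay rate: λ₁ = 2π² ≈ 19.739.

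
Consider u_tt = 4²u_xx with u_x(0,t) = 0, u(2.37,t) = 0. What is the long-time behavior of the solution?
As t → ∞, u oscillates (no decay). Energy is conserved; the solution oscillates indefinitely as standing waves.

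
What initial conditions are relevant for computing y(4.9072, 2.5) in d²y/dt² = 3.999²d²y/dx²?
Domain of dependence: [-5.0903, 14.9047]. Signals travel at speed 3.999, so data within |x - 4.9072| ≤ 3.999·2.5 = 9.9975 can reach the point.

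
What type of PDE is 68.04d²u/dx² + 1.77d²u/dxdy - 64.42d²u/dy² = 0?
With A = 68.04, B = 1.77, C = -64.42, the discriminant is 17535.6801. This is a hyperbolic PDE.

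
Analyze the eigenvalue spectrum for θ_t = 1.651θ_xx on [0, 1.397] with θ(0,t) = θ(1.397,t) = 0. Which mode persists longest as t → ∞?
Eigenvalues: λₙ = 1.651n²π²/1.397².
First three modes:
  n=1: λ₁ = 1.651π²/1.397² ≈ 8.349
  n=2: λ₂ = 6.604π²/1.397² ≈ 33.398 (4× faster decay)
  n=3: λ₃ = 14.859π²/1.397² ≈ 75.144 (9× faster decay)
As t → ∞, higher modes decay exponentially faster. The n=1 mode dominates: θ ~ c₁ sin(πx/1.397) e^{-λ₁t}.
Decay rate: λ₁ = 1.651π²/1.397² ≈ 8.349.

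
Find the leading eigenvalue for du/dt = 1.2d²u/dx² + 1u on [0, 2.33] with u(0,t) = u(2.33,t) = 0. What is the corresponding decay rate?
Eigenvalues: λₙ = 1.2n²π²/2.33² - 1.
First three modes:
  n=1: λ₁ = 1.2π²/2.33² - 1 ≈ 1.182
  n=2: λ₂ = 4.8π²/2.33² - 1 ≈ 7.726
  n=3: λ₃ = 10.8π²/2.33² - 1 ≈ 18.634
Since 1.2π²/2.33² ≈ 2.182 > 1, all λₙ > 0.
The n=1 mode decays slowest → dominates as t → ∞.
Asymptotic: u ~ c₁ sin(πx/2.33) e^{-λ₁t} with decay rate λ₁ ≈ 1.182.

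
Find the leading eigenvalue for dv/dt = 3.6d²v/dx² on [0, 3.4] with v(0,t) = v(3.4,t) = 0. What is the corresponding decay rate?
Eigenvalues: λₙ = 3.6n²π²/3.4².
First three modes:
  n=1: λ₁ = 3.6π²/3.4² ≈ 3.074
  n=2: λ₂ = 14.4π²/3.4² ≈ 12.294 (4× faster decay)
  n=3: λ₃ = 32.4π²/3.4² ≈ 27.662 (9× faster decay)
As t → ∞, higher modes decay exponentially faster. The n=1 mode dominates: v ~ c₁ sin(πx/3.4) e^{-λ₁t}.
Decay rate: λ₁ = 3.6π²/3.4² ≈ 3.074.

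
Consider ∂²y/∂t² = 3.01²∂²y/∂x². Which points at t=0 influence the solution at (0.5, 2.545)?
Domain of dependence: [-7.16045, 8.16045]. Signals travel at speed 3.01, so data within |x - 0.5| ≤ 3.01·2.545 = 7.66045 can reach the point.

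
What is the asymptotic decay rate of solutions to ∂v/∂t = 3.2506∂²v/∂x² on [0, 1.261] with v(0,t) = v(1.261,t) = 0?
Eigenvalues: λₙ = 3.2506n²π²/1.261².
First three modes:
  n=1: λ₁ = 3.2506π²/1.261² ≈ 20.176
  n=2: λ₂ = 13.0024π²/1.261² ≈ 80.704 (4× faster decay)
  n=3: λ₃ = 29.2554π²/1.261² ≈ 181.583 (9× faster decay)
As t → ∞, higher modes decay exponentially faster. The n=1 mode dominates: v ~ c₁ sin(πx/1.261) e^{-λ₁t}.
Decay rate: λ₁ = 3.2506π²/1.261² ≈ 20.176.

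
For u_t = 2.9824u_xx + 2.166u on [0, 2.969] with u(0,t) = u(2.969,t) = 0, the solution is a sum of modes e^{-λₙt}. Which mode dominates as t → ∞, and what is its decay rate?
Eigenvalues: λₙ = 2.9824n²π²/2.969² - 2.166.
First three modes:
  n=1: λ₁ = 2.9824π²/2.969² - 2.166 ≈ 1.173
  n=2: λ₂ = 11.9296π²/2.969² - 2.166 ≈ 11.191
  n=3: λ₃ = 26.8416π²/2.969² - 2.166 ≈ 27.887
Since 2.9824π²/2.969² ≈ 3.339 > 2.166, all λₙ > 0.
The n=1 mode decays slowest → dominates as t → ∞.
Asymptotic: u ~ c₁ sin(πx/2.969) e^{-λ₁t} with decay rate λ₁ ≈ 1.173.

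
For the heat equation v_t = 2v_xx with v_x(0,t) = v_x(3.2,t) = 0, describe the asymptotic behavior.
v → constant (steady state). Heat is conserved (no flux at boundaries); solution approaches the spatial average.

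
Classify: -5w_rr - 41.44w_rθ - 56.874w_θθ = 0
Hyperbolic (discriminant = 579.7936).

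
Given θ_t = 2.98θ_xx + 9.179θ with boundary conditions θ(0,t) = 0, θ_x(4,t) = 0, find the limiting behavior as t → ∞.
θ grows unboundedly. Reaction dominates diffusion (r=9.179 > κπ²/(4L²)≈0.46); solution grows exponentially.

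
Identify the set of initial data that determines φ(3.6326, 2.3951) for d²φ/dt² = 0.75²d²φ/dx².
Domain of dependence: [1.836275, 5.428925]. Signals travel at speed 0.75, so data within |x - 3.6326| ≤ 0.75·2.3951 = 1.796325 can reach the point.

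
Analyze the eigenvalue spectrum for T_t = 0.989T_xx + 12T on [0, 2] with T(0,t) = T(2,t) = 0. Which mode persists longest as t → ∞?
Eigenvalues: λₙ = 0.989n²π²/2² - 12.
First three modes:
  n=1: λ₁ = 0.989π²/2² - 12 ≈ -9.56
  n=2: λ₂ = 3.956π²/2² - 12 ≈ -2.239
  n=3: λ₃ = 8.901π²/2² - 12 ≈ 9.962
Since 0.989π²/2² ≈ 2.44 < 12, λ₁ < 0.
The n=1 mode grows fastest (−λₙ is largest for n=1) → dominates.
Asymptotic: T ~ c₁ sin(πx/2) e^{9.56t} (exponential growth at rate −λ₁ ≈ 9.56).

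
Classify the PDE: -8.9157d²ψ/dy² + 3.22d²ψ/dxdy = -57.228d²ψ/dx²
Rewriting in standard form: 57.228d²ψ/dx² + 3.22d²ψ/dxdy - 8.9157d²ψ/dy² = 0. A = 57.228, B = 3.22, C = -8.9157. Discriminant B² - 4AC = 2051.2791184. Since 2051.2791184 > 0, hyperbolic.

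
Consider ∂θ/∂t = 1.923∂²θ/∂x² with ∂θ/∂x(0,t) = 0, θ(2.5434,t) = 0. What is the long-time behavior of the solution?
As t → ∞, θ → 0. Heat escapes through the Dirichlet boundary.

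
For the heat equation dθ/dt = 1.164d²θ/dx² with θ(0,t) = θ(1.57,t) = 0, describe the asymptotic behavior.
θ → 0. Heat diffuses out through both boundaries.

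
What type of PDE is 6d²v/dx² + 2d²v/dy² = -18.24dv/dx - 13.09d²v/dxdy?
Rewriting in standard form: 6d²v/dx² + 13.09d²v/dxdy + 2d²v/dy² + 18.24dv/dx = 0. With A = 6, B = 13.09, C = 2, the discriminant is 123.3481. This is a hyperbolic PDE.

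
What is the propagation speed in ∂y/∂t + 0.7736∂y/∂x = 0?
Speed = 0.7736. Information travels along x - 0.7736t = const (rightward).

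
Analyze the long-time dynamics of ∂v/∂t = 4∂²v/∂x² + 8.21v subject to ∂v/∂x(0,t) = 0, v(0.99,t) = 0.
Long-time behavior: v → 0. Diffusion dominates reaction (r=8.21 < κπ²/(4L²)≈10.07); solution decays.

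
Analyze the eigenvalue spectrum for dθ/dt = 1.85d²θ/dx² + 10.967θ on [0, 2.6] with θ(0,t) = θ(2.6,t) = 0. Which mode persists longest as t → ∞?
Eigenvalues: λₙ = 1.85n²π²/2.6² - 10.967.
First three modes:
  n=1: λ₁ = 1.85π²/2.6² - 10.967 ≈ -8.266
  n=2: λ₂ = 7.4π²/2.6² - 10.967 ≈ -0.163
  n=3: λ₃ = 16.65π²/2.6² - 10.967 ≈ 13.342
Since 1.85π²/2.6² ≈ 2.701 < 10.967, λ₁ < 0.
The n=1 mode grows fastest (−λₙ is largest for n=1) → dominates.
Asymptotic: θ ~ c₁ sin(πx/2.6) e^{8.266t} (exponential growth at rate −λ₁ ≈ 8.266).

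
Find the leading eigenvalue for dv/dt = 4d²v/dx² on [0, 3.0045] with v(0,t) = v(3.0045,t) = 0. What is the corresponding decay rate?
Eigenvalues: λₙ = 4n²π²/3.0045².
First three modes:
  n=1: λ₁ = 4π²/3.0045² ≈ 4.373
  n=2: λ₂ = 16π²/3.0045² ≈ 17.493 (4× faster decay)
  n=3: λ₃ = 36π²/3.0045² ≈ 39.36 (9× faster decay)
As t → ∞, higher modes decay exponentially faster. The n=1 mode dominates: v ~ c₁ sin(πx/3.0045) e^{-λ₁t}.
Decay rate: λ₁ = 4π²/3.0045² ≈ 4.373.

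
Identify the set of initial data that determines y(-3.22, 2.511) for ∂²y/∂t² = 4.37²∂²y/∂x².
Domain of dependence: [-14.19307, 7.75307]. Signals travel at speed 4.37, so data within |x - -3.22| ≤ 4.37·2.511 = 10.97307 can reach the point.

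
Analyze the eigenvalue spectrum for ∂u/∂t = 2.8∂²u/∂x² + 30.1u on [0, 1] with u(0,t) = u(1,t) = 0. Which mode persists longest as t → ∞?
Eigenvalues: λₙ = 2.8n²π²/1² - 30.1.
First three modes:
  n=1: λ₁ = 2.8π² - 30.1 ≈ -2.465
  n=2: λ₂ = 11.2π² - 30.1 ≈ 80.44
  n=3: λ₃ = 25.2π² - 30.1 ≈ 218.614
Since 2.8π² ≈ 27.635 < 30.1, λ₁ < 0.
The n=1 mode grows fastest (−λₙ is largest for n=1) → dominates.
Asymptotic: u ~ c₁ sin(πx/1) e^{2.465t} (exponential growth at rate −λ₁ ≈ 2.465).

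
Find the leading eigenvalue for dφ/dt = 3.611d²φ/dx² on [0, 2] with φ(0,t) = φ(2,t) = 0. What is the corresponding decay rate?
Eigenvalues: λₙ = 3.611n²π²/2².
First three modes:
  n=1: λ₁ = 3.611π²/2² ≈ 8.91
  n=2: λ₂ = 14.444π²/2² ≈ 35.639 (4× faster decay)
  n=3: λ₃ = 32.499π²/2² ≈ 80.188 (9× faster decay)
As t → ∞, higher modes decay exponentially faster. The n=1 mode dominates: φ ~ c₁ sin(πx/2) e^{-λ₁t}.
Decay rate: λ₁ = 3.611π²/2² ≈ 8.91.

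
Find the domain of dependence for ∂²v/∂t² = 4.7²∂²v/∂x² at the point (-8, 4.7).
Domain of dependence: [-30.09, 14.09]. Signals travel at speed 4.7, so data within |x - -8| ≤ 4.7·4.7 = 22.09 can reach the point.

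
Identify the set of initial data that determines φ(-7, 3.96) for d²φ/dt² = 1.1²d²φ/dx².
Domain of dependence: [-11.356, -2.644]. Signals travel at speed 1.1, so data within |x - -7| ≤ 1.1·3.96 = 4.356 can reach the point.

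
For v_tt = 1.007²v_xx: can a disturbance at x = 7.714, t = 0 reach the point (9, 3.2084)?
Yes. The domain of dependence is [5.7691412, 12.2308588], and 7.714 ∈ [5.7691412, 12.2308588].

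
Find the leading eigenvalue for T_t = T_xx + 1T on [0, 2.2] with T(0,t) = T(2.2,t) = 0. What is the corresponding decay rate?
Eigenvalues: λₙ = n²π²/2.2² - 1.
First three modes:
  n=1: λ₁ = π²/2.2² - 1 ≈ 1.039
  n=2: λ₂ = 4π²/2.2² - 1 ≈ 7.157
  n=3: λ₃ = 9π²/2.2² - 1 ≈ 17.353
Since π²/2.2² ≈ 2.039 > 1, all λₙ > 0.
The n=1 mode decays slowest → dominates as t → ∞.
Asymptotic: T ~ c₁ sin(πx/2.2) e^{-λ₁t} with decay rate λ₁ ≈ 1.039.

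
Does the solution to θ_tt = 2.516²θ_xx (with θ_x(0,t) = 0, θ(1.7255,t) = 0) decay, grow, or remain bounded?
θ oscillates (no decay). Energy is conserved; the solution oscillates indefinitely as standing waves.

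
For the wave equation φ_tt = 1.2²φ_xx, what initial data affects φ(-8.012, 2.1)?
Domain of dependence: [-10.532, -5.492]. Signals travel at speed 1.2, so data within |x - -8.012| ≤ 1.2·2.1 = 2.52 can reach the point.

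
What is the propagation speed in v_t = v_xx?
Infinite. The heat equation is parabolic, not hyperbolic, so disturbances propagate instantly.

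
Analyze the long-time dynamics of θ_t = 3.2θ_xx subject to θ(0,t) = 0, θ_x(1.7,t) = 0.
Long-time behavior: θ → 0. Heat escapes through the Dirichlet boundary.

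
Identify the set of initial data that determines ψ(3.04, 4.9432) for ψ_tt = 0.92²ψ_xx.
Domain of dependence: [-1.507744, 7.587744]. Signals travel at speed 0.92, so data within |x - 3.04| ≤ 0.92·4.9432 = 4.547744 can reach the point.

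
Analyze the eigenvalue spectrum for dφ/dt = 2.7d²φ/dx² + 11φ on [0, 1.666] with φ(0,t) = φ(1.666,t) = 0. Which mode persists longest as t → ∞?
Eigenvalues: λₙ = 2.7n²π²/1.666² - 11.
First three modes:
  n=1: λ₁ = 2.7π²/1.666² - 11 ≈ -1.399
  n=2: λ₂ = 10.8π²/1.666² - 11 ≈ 27.404
  n=3: λ₃ = 24.3π²/1.666² - 11 ≈ 75.408
Since 2.7π²/1.666² ≈ 9.601 < 11, λ₁ < 0.
The n=1 mode grows fastest (−λₙ is largest for n=1) → dominates.
Asymptotic: φ ~ c₁ sin(πx/1.666) e^{1.399t} (exponential growth at rate −λ₁ ≈ 1.399).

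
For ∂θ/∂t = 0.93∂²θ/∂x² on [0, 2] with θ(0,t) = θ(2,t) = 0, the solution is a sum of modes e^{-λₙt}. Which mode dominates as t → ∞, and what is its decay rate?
Eigenvalues: λₙ = 0.93n²π²/2².
First three modes:
  n=1: λ₁ = 0.93π²/2² ≈ 2.295
  n=2: λ₂ = 3.72π²/2² ≈ 9.179 (4× faster decay)
  n=3: λ₃ = 8.37π²/2² ≈ 20.652 (9× faster decay)
As t → ∞, higher modes decay exponentially faster. The n=1 mode dominates: θ ~ c₁ sin(πx/2) e^{-λ₁t}.
Decay rate: λ₁ = 0.93π²/2² ≈ 2.295.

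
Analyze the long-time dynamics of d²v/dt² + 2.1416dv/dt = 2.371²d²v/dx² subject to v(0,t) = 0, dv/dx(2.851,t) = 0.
Long-time behavior: v → 0. Damping (γ=2.1416) dissipates energy; oscillations decay exponentially.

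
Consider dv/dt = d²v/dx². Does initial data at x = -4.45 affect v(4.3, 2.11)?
Yes, for any finite x. The heat equation has infinite propagation speed, so all initial data affects all points at any t > 0.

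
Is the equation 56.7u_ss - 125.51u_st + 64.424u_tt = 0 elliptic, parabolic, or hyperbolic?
Computing B² - 4AC with A = 56.7, B = -125.51, C = 64.424: discriminant = 1141.3969 (positive). Answer: hyperbolic.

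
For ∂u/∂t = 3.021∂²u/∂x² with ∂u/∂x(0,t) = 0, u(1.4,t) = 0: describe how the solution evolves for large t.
u → 0. Heat escapes through the Dirichlet boundary.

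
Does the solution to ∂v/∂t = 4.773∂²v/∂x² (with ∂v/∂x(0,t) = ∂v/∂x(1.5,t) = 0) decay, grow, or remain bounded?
v → constant (steady state). Heat is conserved (no flux at boundaries); solution approaches the spatial average.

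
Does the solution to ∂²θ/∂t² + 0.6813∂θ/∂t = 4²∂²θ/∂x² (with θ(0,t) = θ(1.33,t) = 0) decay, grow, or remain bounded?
θ → 0. Damping (γ=0.6813) dissipates energy; oscillations decay exponentially.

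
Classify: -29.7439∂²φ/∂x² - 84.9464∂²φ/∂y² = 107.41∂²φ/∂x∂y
Rewriting in standard form: -29.7439∂²φ/∂x² - 107.41∂²φ/∂x∂y - 84.9464∂²φ/∂y² = 0. Hyperbolic (discriminant = 1430.35919216).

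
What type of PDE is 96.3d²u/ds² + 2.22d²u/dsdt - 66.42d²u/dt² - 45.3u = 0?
With A = 96.3, B = 2.22, C = -66.42, the discriminant is 25589.9124. This is a hyperbolic PDE.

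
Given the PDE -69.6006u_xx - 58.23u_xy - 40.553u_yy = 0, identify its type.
The second-order coefficients are A = -69.6006, B = -58.23, C = -40.553. Since B² - 4AC = -7899.3196272 < 0, this is an elliptic PDE.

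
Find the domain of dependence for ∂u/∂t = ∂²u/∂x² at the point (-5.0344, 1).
The entire real line. The heat equation has infinite propagation speed: any initial disturbance instantly affects all points (though exponentially small far away).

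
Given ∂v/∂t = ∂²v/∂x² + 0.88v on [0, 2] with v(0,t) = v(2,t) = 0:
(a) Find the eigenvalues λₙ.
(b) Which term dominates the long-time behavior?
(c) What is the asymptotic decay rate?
Eigenvalues: λₙ = n²π²/2² - 0.88.
First three modes:
  n=1: λ₁ = π²/2² - 0.88 ≈ 1.587
  n=2: λ₂ = 4π²/2² - 0.88 ≈ 8.99
  n=3: λ₃ = 9π²/2² - 0.88 ≈ 21.327
Since π²/2² ≈ 2.467 > 0.88, all λₙ > 0.
The n=1 mode decays slowest → dominates as t → ∞.
Asymptotic: v ~ c₁ sin(πx/2) e^{-λ₁t} with decay rate λ₁ ≈ 1.587.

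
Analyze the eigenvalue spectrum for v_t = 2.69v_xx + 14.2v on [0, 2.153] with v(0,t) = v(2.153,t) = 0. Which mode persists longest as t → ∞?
Eigenvalues: λₙ = 2.69n²π²/2.153² - 14.2.
First three modes:
  n=1: λ₁ = 2.69π²/2.153² - 14.2 ≈ -8.473
  n=2: λ₂ = 10.76π²/2.153² - 14.2 ≈ 8.71
  n=3: λ₃ = 24.21π²/2.153² - 14.2 ≈ 37.347
Since 2.69π²/2.153² ≈ 5.727 < 14.2, λ₁ < 0.
The n=1 mode grows fastest (−λₙ is largest for n=1) → dominates.
Asymptotic: v ~ c₁ sin(πx/2.153) e^{8.473t} (exponential growth at rate −λ₁ ≈ 8.473).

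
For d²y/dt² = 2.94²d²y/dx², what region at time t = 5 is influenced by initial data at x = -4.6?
Domain of influence: [-19.3, 10.1]. Data at x = -4.6 spreads outward at speed 2.94.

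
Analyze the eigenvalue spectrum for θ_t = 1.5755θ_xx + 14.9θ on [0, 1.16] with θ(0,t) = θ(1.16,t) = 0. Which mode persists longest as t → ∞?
Eigenvalues: λₙ = 1.5755n²π²/1.16² - 14.9.
First three modes:
  n=1: λ₁ = 1.5755π²/1.16² - 14.9 ≈ -3.344
  n=2: λ₂ = 6.302π²/1.16² - 14.9 ≈ 31.323
  n=3: λ₃ = 14.1795π²/1.16² - 14.9 ≈ 89.103
Since 1.5755π²/1.16² ≈ 11.556 < 14.9, λ₁ < 0.
The n=1 mode grows fastest (−λₙ is largest for n=1) → dominates.
Asymptotic: θ ~ c₁ sin(πx/1.16) e^{3.344t} (exponential growth at rate −λ₁ ≈ 3.344).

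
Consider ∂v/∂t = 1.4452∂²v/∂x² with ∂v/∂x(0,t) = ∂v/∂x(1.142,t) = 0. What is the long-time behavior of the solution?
As t → ∞, v → constant (steady state). Heat is conserved (no flux at boundaries); solution approaches the spatial average.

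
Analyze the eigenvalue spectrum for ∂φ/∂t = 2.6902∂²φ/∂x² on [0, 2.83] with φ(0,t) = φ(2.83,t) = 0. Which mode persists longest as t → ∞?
Eigenvalues: λₙ = 2.6902n²π²/2.83².
First three modes:
  n=1: λ₁ = 2.6902π²/2.83² ≈ 3.315
  n=2: λ₂ = 10.7608π²/2.83² ≈ 13.261 (4× faster decay)
  n=3: λ₃ = 24.2118π²/2.83² ≈ 29.837 (9× faster decay)
As t → ∞, higher modes decay exponentially faster. The n=1 mode dominates: φ ~ c₁ sin(πx/2.83) e^{-λ₁t}.
Decay rate: λ₁ = 2.6902π²/2.83² ≈ 3.315.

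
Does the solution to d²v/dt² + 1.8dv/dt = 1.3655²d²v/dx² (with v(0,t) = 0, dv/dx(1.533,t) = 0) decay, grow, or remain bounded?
v → 0. Damping (γ=1.8) dissipates energy; oscillations decay exponentially.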